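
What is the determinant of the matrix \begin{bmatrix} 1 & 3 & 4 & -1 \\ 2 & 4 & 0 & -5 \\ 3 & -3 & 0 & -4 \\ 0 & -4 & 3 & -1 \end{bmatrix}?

Expand along column 3 (it has 2 zeros):
  + (4) · M_13   where M_13 = det([2 4 -5; 3 -3 -4; 0 -4 -1]) = 46
  − (3) · M_43   where M_43 = det([1 3 -1; 2 4 -5; 3 -3 -4]) = -34
det = (+1)·(4)·(46) + (-1)·(3)·(-34) = 286

286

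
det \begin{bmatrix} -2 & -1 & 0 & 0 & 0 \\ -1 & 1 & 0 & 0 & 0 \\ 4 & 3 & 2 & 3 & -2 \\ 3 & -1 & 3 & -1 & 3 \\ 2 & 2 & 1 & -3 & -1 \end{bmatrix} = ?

The matrix is block lower-triangular with a 2×2 block and a 3×3 block on the diagonal, so its determinant equals the product of the determinants of the diagonal blocks.
det of the 2×2 block = -3
det of the 3×3 block = 54
det = (-3)·(54) = -162

-162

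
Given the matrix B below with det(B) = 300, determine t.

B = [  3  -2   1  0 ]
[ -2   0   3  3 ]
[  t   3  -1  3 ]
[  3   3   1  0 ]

6

Expanding along the row containing t, det(B) is linear in t: det(B) = (15)·t + (210).
Set (15)·t + (210) = 300  ⇒  (15)·t = 90  ⇒  t = 6.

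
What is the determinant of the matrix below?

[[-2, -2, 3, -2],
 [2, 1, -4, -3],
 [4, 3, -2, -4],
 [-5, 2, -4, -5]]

-461

Expand along row 1:
  + (-2) · M_11   where M_11 = det([1 -4 -3; 3 -2 -4; 2 -4 -5]) = -10
  − (-2) · M_12   where M_12 = det([2 -4 -3; 4 -2 -4; -5 -4 -5]) = -94
  + (3) · M_13   where M_13 = det([2 1 -3; 4 3 -4; -5 2 -5]) = -43
  − (-2) · M_14   where M_14 = det([2 1 -4; 4 3 -2; -5 2 -4]) = -82
det = (+1)·(-2)·(-10) + (-1)·(-2)·(-94) + (+1)·(3)·(-43) + (-1)·(-2)·(-82) = -461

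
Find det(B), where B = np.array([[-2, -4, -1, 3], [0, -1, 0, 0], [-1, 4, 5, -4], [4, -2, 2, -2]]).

Expand along row 2 (it has 3 zeros):
  + (-1) · M_22   where M_22 = det([-2 -1 3; -1 5 -4; 4 2 -2]) = -44
det = (+1)·(-1)·(-44) = 44

44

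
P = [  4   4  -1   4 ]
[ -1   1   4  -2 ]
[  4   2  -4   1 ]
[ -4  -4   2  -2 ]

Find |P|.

Expand along row 1:
  + (4) · M_11   where M_11 = det([1 4 -2; 2 -4 1; -4 2 -2]) = 30
  − (4) · M_12   where M_12 = det([-1 4 -2; 4 -4 1; -4 2 -2]) = 26
  + (-1) · M_13   where M_13 = det([-1 1 -2; 4 2 1; -4 -4 -2]) = 20
  − (4) · M_14   where M_14 = det([-1 1 4; 4 2 -4; -4 -4 2]) = -12
det = (+1)·(4)·(30) + (-1)·(4)·(26) + (+1)·(-1)·(20) + (-1)·(4)·(-12) = 44

44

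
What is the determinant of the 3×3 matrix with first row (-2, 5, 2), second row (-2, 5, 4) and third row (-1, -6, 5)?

-34

Expand along column 1:
  + (-2) · |5 4; -6 5| = (-2)·(25 − (-24)) = -98
  − (-2) · |5 2; -6 5| = −(-2)·(25 − (-12)) = 74
  + (-1) · |5 2; 5 4| = (-1)·(20 − 10) = -10
Sum: (-98) + (74) + (-10) = -34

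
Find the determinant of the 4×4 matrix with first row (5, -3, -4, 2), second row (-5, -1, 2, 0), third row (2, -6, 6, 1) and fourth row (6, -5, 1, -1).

534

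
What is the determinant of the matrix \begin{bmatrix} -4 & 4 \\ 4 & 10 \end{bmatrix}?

-56

det = (-4)·10 − 4·4 = -40 − 16 = -56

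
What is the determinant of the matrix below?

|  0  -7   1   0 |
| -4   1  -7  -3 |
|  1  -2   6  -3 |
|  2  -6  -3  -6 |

The determinant is 1605.

Expand along row 1 (it has 2 zeros):
  − (-7) · M_12   where M_12 = det([-4 -7 -3; 1 6 -3; 2 -3 -6]) = 225
  + (1) · M_13   where M_13 = det([-4 1 -3; 1 -2 -3; 2 -6 -6]) = 30
det = (-1)·(-7)·(225) + (+1)·(1)·(30) = 1605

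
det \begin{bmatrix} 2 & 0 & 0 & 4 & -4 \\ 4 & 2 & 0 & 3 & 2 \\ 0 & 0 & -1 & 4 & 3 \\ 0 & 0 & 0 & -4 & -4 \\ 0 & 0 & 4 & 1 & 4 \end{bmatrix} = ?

-16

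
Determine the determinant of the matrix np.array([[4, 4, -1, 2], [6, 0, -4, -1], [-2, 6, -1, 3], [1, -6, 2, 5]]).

The determinant is 898.

Expand along row 2 (it has 1 zero):
  − (6) · M_21   where M_21 = det([4 -1 2; 6 -1 3; -6 2 5]) = 16
  − (-4) · M_23   where M_23 = det([4 4 2; -2 6 3; 1 -6 5]) = 256
  + (-1) · M_24   where M_24 = det([4 4 -1; -2 6 -1; 1 -6 2]) = 30
det = (-1)·(6)·(16) + (-1)·(-4)·(256) + (+1)·(-1)·(30) = 898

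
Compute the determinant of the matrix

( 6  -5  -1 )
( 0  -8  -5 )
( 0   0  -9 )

The matrix is upper triangular, so the determinant is the product of the diagonal entries:
det = (6) · (-8) · (-9) = 432

432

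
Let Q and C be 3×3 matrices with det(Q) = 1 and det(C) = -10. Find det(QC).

-10

det(QC) = det(Q)·det(C) = (1)·(-10) = -10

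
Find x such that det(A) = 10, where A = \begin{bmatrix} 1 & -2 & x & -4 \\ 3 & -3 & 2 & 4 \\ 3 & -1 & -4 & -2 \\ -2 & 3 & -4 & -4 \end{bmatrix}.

Expanding along the row containing x, det(A) is linear in x: det(A) = (10)·x + (-20).
Set (10)·x + (-20) = 10  ⇒  (10)·x = 30  ⇒  x = 3.

3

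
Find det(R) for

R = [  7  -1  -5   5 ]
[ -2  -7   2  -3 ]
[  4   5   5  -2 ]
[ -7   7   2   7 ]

Expand along row 1:
  + (7) · M_11   where M_11 = det([-7 2 -3; 5 5 -2; 7 2 7]) = -296
  − (-1) · M_12   where M_12 = det([-2 2 -3; 4 5 -2; -7 2 7]) = -235
  + (-5) · M_13   where M_13 = det([-2 -7 -3; 4 5 -2; -7 7 7]) = -189
  − (5) · M_14   where M_14 = det([-2 -7 2; 4 5 5; -7 7 2]) = 477
det = (+1)·(7)·(-296) + (-1)·(-1)·(-235) + (+1)·(-5)·(-189) + (-1)·(5)·(477) = -3747

|R| = -3747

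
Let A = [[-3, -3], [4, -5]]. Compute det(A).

det(A) = (-3)·(-5) − (-3)·4 = 15 − (-12) = 27

27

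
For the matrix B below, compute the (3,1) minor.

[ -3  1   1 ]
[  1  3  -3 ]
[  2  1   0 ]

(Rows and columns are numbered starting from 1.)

-6

Delete row 3 and column 1; the remaining 2×2 submatrix is [1 1; 3 -3].
Its determinant is 1·(-3) − 1·3 = -6.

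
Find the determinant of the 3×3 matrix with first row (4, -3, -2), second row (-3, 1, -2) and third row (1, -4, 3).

Expand along column 1:
  + 4 · |1 -2; -4 3| = 4·(3 − 8) = -20
  − (-3) · |-3 -2; -4 3| = −(-3)·(-9 − 8) = -51
  + 1 · |-3 -2; 1 -2| = 1·(6 − (-2)) = 8
Sum: (-20) + (-51) + (8) = -63

-63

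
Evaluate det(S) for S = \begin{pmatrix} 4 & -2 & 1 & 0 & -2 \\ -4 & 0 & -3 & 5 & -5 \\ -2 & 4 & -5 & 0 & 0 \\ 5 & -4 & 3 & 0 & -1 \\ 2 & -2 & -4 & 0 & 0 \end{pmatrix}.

det(S) = 340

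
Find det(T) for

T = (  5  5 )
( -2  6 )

40

det(T) = 5·6 − 5·(-2) = 30 − (-10) = 40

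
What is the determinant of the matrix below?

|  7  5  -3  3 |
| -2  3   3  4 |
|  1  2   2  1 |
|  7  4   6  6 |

The determinant is 476.

Expand along row 1:
  + (7) · M_11   where M_11 = det([3 3 4; 2 2 1; 4 6 6]) = 10
  − (5) · M_12   where M_12 = det([-2 3 4; 1 2 1; 7 6 6]) = -41
  + (-3) · M_13   where M_13 = det([-2 3 4; 1 2 1; 7 4 6]) = -53
  − (3) · M_14   where M_14 = det([-2 3 3; 1 2 2; 7 4 6]) = -14
det = (+1)·(7)·(10) + (-1)·(5)·(-41) + (+1)·(-3)·(-53) + (-1)·(3)·(-14) = 476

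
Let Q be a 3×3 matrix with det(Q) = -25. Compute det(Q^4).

390625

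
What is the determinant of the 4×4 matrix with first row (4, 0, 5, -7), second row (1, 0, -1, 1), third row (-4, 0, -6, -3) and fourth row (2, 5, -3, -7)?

505

Expand along column 2 (it has 3 zeros):
  + (5) · M_42   where M_42 = det([4 5 -7; 1 -1 1; -4 -6 -3]) = 101
det = (+1)·(5)·(101) = 505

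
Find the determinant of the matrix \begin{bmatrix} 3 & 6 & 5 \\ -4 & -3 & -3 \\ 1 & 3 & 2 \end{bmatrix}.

Expand along row 1:
  + 3 · |-3 -3; 3 2| = 3·(-6 − (-9)) = 9
  − 6 · |-4 -3; 1 2| = −6·(-8 − (-3)) = 30
  + 5 · |-4 -3; 1 3| = 5·(-12 − (-3)) = -45
Sum: (9) + (30) + (-45) = -6

-6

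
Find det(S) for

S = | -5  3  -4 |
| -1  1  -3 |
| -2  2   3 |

The determinant is -18.

Expand along row 1:
  + (-5) · |1 -3; 2 3| = (-5)·(3 − (-6)) = -45
  − 3 · |-1 -3; -2 3| = −3·(-3 − 6) = 27
  + (-4) · |-1 1; -2 2| = (-4)·(-2 − (-2)) = 0
Sum: (-45) + (27) + (0) = -18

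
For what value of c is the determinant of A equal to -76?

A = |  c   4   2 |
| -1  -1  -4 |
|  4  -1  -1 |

Expanding along the column containing c, det(A) is linear in c: det(A) = (-3)·c + (-58).
Set (-3)·c + (-58) = -76  ⇒  (-3)·c = -18  ⇒  c = 6.

c = 6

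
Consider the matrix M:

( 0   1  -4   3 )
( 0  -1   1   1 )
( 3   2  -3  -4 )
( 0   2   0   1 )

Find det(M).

Expand along column 1 (it has 3 zeros):
  + (3) · M_31   where M_31 = det([1 -4 3; -1 1 1; 2 0 1]) = -17
det = (+1)·(3)·(-17) = -51

The determinant is -51.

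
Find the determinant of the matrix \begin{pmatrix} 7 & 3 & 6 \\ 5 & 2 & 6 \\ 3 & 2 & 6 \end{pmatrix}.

Expand along column 1:
  + 7 · |2 6; 2 6| = 7·(12 − 12) = 0
  − 5 · |3 6; 2 6| = −5·(18 − 12) = -30
  + 3 · |3 6; 2 6| = 3·(18 − 12) = 18
Sum: (0) + (-30) + (18) = -12

The determinant is -12.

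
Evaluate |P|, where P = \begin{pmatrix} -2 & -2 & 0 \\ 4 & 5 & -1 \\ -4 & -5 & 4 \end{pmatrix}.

Expand along row 1:
  + (-2) · |5 -1; -5 4| = (-2)·(20 − 5) = -30
  − (-2) · |4 -1; -4 4| = −(-2)·(16 − 4) = 24
Sum: (-30) + (24) = -6

|P| = -6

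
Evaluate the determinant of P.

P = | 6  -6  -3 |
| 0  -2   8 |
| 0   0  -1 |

|P| = 12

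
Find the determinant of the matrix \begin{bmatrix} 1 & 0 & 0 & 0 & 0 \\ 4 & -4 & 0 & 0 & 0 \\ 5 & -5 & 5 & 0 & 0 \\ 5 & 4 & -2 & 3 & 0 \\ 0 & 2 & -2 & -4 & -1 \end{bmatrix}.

The matrix is lower triangular, so the determinant is the product of the diagonal entries:
det = (1) · (-4) · (5) · (3) · (-1) = 60

60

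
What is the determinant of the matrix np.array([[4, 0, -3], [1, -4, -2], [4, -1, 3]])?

Expand along column 2:
  + (-4) · |4 -3; 4 3| = (-4)·(12 − (-12)) = -96
  − (-1) · |4 -3; 1 -2| = −(-1)·(-8 − (-3)) = -5
Sum: (-96) + (-5) = -101

-101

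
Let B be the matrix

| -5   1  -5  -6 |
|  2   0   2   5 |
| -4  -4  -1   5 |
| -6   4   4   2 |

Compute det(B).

Expand along row 2 (it has 1 zero):
  − (2) · M_21   where M_21 = det([1 -5 -6; -4 -1 5; 4 4 2]) = -90
  − (2) · M_23   where M_23 = det([-5 1 -6; -4 -4 5; -6 4 2]) = 358
  + (5) · M_24   where M_24 = det([-5 1 -5; -4 -4 -1; -6 4 4]) = 282
det = (-1)·(2)·(-90) + (-1)·(2)·(358) + (+1)·(5)·(282) = 874

The determinant is 874.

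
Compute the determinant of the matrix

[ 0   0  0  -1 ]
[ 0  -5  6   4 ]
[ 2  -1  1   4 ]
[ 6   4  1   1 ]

64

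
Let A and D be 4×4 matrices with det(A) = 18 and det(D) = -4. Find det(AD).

-72

det(AD) = det(A)·det(D) = (18)·(-4) = -72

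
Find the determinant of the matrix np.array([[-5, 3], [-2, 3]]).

The determinant is -9.

det = (-5)·3 − 3·(-2) = -15 − (-6) = -9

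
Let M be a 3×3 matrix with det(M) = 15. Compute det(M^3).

3375

det(M^3) = (det M)^3 = (15)^3 = 3375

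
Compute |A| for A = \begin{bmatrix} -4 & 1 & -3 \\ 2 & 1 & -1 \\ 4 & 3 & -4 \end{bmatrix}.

det(A) = 2

Expand along column 1:
  + (-4) · |1 -1; 3 -4| = (-4)·(-4 − (-3)) = 4
  − 2 · |1 -3; 3 -4| = −2·(-4 − (-9)) = -10
  + 4 · |1 -3; 1 -1| = 4·(-1 − (-3)) = 8
Sum: (4) + (-10) + (8) = 2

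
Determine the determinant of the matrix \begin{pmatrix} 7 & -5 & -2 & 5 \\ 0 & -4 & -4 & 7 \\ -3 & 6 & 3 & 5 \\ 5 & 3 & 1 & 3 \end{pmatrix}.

-1087

Expand along row 2 (it has 1 zero):
  + (-4) · M_22   where M_22 = det([7 -2 5; -3 3 5; 5 1 3]) = -130
  − (-4) · M_23   where M_23 = det([7 -5 5; -3 6 5; 5 3 3]) = -344
  + (7) · M_24   where M_24 = det([7 -5 -2; -3 6 3; 5 3 1]) = -33
det = (+1)·(-4)·(-130) + (-1)·(-4)·(-344) + (+1)·(7)·(-33) = -1087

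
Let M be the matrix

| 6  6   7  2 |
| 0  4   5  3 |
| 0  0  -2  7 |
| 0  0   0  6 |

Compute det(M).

M is upper triangular, so det(M) is the product of the diagonal entries:
det = (6) · (4) · (-2) · (6) = -288

det(M) = -288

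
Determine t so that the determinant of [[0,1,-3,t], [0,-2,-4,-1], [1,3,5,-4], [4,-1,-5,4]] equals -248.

-8

Expanding along the column containing t, det(B) is linear in t: det(B) = (-2)·t + (-264).
Set (-2)·t + (-264) = -248  ⇒  (-2)·t = 16  ⇒  t = -8.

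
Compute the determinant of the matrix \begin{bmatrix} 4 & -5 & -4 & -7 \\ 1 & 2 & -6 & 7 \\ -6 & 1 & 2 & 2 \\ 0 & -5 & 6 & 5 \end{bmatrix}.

-3162

Expand along row 4 (it has 1 zero):
  + (-5) · M_42   where M_42 = det([4 -4 -7; 1 -6 7; -6 2 2]) = 310
  − (6) · M_43   where M_43 = det([4 -5 -7; 1 2 7; -6 1 2]) = 117
  + (5) · M_44   where M_44 = det([4 -5 -4; 1 2 -6; -6 1 2]) = -182
det = (+1)·(-5)·(310) + (-1)·(6)·(117) + (+1)·(5)·(-182) = -3162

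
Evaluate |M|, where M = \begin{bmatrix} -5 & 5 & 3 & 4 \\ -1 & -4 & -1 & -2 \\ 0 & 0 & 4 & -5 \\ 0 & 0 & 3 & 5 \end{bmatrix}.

M is block upper-triangular with a 2×2 block and a 2×2 block on the diagonal, so its determinant equals the product of the determinants of the diagonal blocks.
det of the 2×2 block = 25
det of the 2×2 block = 35
det = (25)·(35) = 875

875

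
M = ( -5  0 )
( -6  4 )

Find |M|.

det(M) = (-5)·4 − 0·(-6) = -20 − 0 = -20

-20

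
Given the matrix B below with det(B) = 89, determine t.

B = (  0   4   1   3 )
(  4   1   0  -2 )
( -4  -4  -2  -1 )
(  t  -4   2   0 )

5

Expanding along the column containing t, det(B) is linear in t: det(B) = (13)·t + (24).
Set (13)·t + (24) = 89  ⇒  (13)·t = 65  ⇒  t = 5.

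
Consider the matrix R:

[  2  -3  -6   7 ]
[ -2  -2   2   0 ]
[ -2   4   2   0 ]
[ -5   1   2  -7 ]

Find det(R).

-588

Expand along column 4 (it has 2 zeros):
  − (7) · M_14   where M_14 = det([-2 -2 2; -2 4 2; -5 1 2]) = 36
  + (-7) · M_44   where M_44 = det([2 -3 -6; -2 -2 2; -2 4 2]) = 48
det = (-1)·(7)·(36) + (+1)·(-7)·(48) = -588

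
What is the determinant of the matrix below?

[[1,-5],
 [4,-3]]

17

det = 1·(-3) − (-5)·4 = -3 − (-20) = 17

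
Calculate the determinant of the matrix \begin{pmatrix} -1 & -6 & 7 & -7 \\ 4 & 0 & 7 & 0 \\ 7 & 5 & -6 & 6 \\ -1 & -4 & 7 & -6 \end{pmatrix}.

Expand along row 2 (it has 2 zeros):
  − (4) · M_21   where M_21 = det([-6 7 -7; 5 -6 6; -4 7 -6]) = 1
  − (7) · M_23   where M_23 = det([-1 -6 -7; 7 5 6; -1 -4 -6]) = -49
det = (-1)·(4)·(1) + (-1)·(7)·(-49) = 339

339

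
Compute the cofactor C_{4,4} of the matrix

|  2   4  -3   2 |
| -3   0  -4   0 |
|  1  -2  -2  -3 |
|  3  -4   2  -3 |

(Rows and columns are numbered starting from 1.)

Delete row 4 and column 4; the remaining 3×3 submatrix is [2 4 -3; -3 0 -4; 1 -2 -2].
Its determinant is -74.
The cofactor carries sign (−1)^(4+4) = +1, so C_{4,4} = +(-74) = -74.

The cofactor is -74.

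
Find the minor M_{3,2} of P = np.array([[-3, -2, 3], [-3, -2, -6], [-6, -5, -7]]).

27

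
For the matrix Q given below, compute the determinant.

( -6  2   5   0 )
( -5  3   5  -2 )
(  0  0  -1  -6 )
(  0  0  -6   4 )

Q is block upper-triangular with a 2×2 block and a 2×2 block on the diagonal, so its determinant equals the product of the determinants of the diagonal blocks.
det of the 2×2 block = -8
det of the 2×2 block = -40
det = (-8)·(-40) = 320

The determinant is 320.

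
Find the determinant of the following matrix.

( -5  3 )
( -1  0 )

3

det = (-5)·0 − 3·(-1) = 0 − (-3) = 3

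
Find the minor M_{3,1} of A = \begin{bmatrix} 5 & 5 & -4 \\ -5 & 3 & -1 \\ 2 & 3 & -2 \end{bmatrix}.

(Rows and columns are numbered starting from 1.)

7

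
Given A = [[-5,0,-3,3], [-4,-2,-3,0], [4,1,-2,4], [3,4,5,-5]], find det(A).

det(A) = 272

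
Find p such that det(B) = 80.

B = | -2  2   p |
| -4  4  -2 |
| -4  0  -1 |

p = 4

Expanding along the row containing p, det(B) is linear in p: det(B) = (16)·p + (16).
Set (16)·p + (16) = 80  ⇒  (16)·p = 64  ⇒  p = 4.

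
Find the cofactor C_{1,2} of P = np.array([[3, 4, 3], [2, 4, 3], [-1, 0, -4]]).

Delete row 1 and column 2; the remaining 2×2 submatrix is [2 3; -1 -4].
Its determinant is 2·(-4) − 3·(-1) = -5.
The cofactor carries sign (−1)^(1+2) = −1, so C_{1,2} = −(-5) = 5.

5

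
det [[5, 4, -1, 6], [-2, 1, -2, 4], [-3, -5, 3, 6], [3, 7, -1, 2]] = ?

The determinant is -800.

Expand along row 1:
  + (5) · M_11   where M_11 = det([1 -2 4; -5 3 6; 7 -1 2]) = -156
  − (4) · M_12   where M_12 = det([-2 -2 4; -3 3 6; 3 -1 2]) = -96
  + (-1) · M_13   where M_13 = det([-2 1 4; -3 -5 6; 3 7 2]) = 104
  − (6) · M_14   where M_14 = det([-2 1 -2; -3 -5 3; 3 7 -1]) = 50
det = (+1)·(5)·(-156) + (-1)·(4)·(-96) + (+1)·(-1)·(104) + (-1)·(6)·(50) = -800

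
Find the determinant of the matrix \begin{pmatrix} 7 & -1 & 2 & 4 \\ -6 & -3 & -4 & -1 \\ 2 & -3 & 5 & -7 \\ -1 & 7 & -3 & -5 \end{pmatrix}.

1821

Expand along row 1:
  + (7) · M_11   where M_11 = det([-3 -4 -1; -3 5 -7; 7 -3 -5]) = 420
  − (-1) · M_12   where M_12 = det([-6 -4 -1; 2 5 -7; -1 -3 -5]) = 209
  + (2) · M_13   where M_13 = det([-6 -3 -1; 2 -3 -7; -1 7 -5]) = -446
  − (4) · M_14   where M_14 = det([-6 -3 -4; 2 -3 5; -1 7 -3]) = 109
det = (+1)·(7)·(420) + (-1)·(-1)·(209) + (+1)·(2)·(-446) + (-1)·(4)·(109) = 1821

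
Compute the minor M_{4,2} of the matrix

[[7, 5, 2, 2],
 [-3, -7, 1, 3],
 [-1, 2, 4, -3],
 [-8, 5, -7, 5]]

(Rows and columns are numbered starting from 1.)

-151

Delete row 4 and column 2; the remaining 3×3 submatrix is [7 2 2; -3 1 3; -1 4 -3].
Its determinant is -151.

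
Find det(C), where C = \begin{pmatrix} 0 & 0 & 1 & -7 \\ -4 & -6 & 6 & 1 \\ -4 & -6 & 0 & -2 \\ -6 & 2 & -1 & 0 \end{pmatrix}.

det(C) = -1980

Expand along row 1 (it has 2 zeros):
  + (1) · M_13   where M_13 = det([-4 -6 1; -4 -6 -2; -6 2 0]) = -132
  − (-7) · M_14   where M_14 = det([-4 -6 6; -4 -6 0; -6 2 -1]) = -264
det = (+1)·(1)·(-132) + (-1)·(-7)·(-264) = -1980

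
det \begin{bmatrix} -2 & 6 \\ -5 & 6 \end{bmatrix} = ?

det = (-2)·6 − 6·(-5) = -12 − (-30) = 18

The determinant is 18.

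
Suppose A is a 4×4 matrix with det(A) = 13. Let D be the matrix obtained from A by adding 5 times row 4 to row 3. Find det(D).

|D| = 13

Adding a multiple of one row to another leaves the determinant unchanged.
det(D) = (1)·(13) = 13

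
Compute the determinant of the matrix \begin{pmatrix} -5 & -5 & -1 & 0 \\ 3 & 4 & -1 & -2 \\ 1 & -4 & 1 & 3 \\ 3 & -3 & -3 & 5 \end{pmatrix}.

Expand along row 1 (it has 1 zero):
  + (-5) · M_11   where M_11 = det([4 -1 -2; -4 1 3; -3 -3 5]) = 15
  − (-5) · M_12   where M_12 = det([3 -1 -2; 1 1 3; 3 -3 5]) = 50
  + (-1) · M_13   where M_13 = det([3 4 -2; 1 -4 3; 3 -3 5]) = -35
det = (+1)·(-5)·(15) + (-1)·(-5)·(50) + (+1)·(-1)·(-35) = 210

210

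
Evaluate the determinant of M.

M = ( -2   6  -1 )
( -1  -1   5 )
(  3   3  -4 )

88

Expand along row 1:
  + (-2) · |-1 5; 3 -4| = (-2)·(4 − 15) = 22
  − 6 · |-1 5; 3 -4| = −6·(4 − 15) = 66
  + (-1) · |-1 -1; 3 3| = (-1)·(-3 − (-3)) = 0
Sum: (22) + (66) + (0) = 88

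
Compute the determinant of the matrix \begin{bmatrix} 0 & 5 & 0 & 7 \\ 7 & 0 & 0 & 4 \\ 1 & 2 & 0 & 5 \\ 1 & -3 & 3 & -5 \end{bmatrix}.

171

Expand along column 3 (it has 3 zeros):
  − (3) · M_43   where M_43 = det([0 5 7; 7 0 4; 1 2 5]) = -57
det = (-1)·(3)·(-57) = 171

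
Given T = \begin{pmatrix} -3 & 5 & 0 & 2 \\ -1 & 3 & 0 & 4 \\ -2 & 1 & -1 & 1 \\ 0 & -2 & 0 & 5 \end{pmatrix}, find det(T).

40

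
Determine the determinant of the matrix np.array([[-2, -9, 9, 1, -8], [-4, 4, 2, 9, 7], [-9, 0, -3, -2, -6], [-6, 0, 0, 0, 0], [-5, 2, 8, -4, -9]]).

Expand along row 4 (it has 4 zeros):
  − (-6) · M_41   where M_41 = det([-9 9 1 -8; 4 2 9 7; 0 -3 -2 -6; 2 8 -4 -9]) = 6937
det = (-1)·(-6)·(6937) = 41622

The determinant is 41622.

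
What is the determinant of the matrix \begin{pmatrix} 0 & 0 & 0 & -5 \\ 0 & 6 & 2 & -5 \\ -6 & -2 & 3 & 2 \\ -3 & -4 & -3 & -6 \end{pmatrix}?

Expand along row 1 (it has 3 zeros):
  − (-5) · M_14   where M_14 = det([0 6 2; -6 -2 3; -3 -4 -3]) = -126
det = (-1)·(-5)·(-126) = -630

-630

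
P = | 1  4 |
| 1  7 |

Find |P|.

det(P) = 3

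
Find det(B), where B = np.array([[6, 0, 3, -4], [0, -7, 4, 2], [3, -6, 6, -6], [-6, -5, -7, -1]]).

det(B) = 1935

Expand along row 1 (it has 1 zero):
  + (6) · M_11   where M_11 = det([-7 4 2; -6 6 -6; -5 -7 -1]) = 576
  + (3) · M_13   where M_13 = det([0 -7 2; 3 -6 -6; -6 -5 -1]) = -375
  − (-4) · M_14   where M_14 = det([0 -7 4; 3 -6 6; -6 -5 -7]) = -99
det = (+1)·(6)·(576) + (+1)·(3)·(-375) + (-1)·(-4)·(-99) = 1935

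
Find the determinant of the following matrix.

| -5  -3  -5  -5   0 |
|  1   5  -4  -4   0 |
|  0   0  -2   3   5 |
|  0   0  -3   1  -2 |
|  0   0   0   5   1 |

The determinant is 1936.

The matrix is block upper-triangular with a 2×2 block and a 3×3 block on the diagonal, so its determinant equals the product of the determinants of the diagonal blocks.
det of the 2×2 block = -22
det of the 3×3 block = -88
det = (-22)·(-88) = 1936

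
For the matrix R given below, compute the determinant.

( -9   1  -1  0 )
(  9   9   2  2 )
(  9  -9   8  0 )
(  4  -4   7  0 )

496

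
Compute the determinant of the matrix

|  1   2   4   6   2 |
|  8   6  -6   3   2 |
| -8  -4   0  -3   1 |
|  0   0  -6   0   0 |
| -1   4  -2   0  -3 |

The determinant is -5328.

Expand along row 4 (it has 4 zeros):
  − (-6) · M_43   where M_43 = det([1 2 6 2; 8 6 3 2; -8 -4 -3 1; -1 4 0 -3]) = -888
det = (-1)·(-6)·(-888) = -5328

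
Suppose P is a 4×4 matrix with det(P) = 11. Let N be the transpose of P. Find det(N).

|N| = 11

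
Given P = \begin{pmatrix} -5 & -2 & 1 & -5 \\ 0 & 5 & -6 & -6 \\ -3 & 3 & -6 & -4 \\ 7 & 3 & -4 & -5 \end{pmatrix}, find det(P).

det(P) = -697

Expand along row 2 (it has 1 zero):
  + (5) · M_22   where M_22 = det([-5 1 -5; -3 -6 -4; 7 -4 -5]) = -383
  − (-6) · M_23   where M_23 = det([-5 -2 -5; -3 3 -4; 7 3 -5]) = 251
  + (-6) · M_24   where M_24 = det([-5 -2 1; -3 3 -6; 7 3 -4]) = 48
det = (+1)·(5)·(-383) + (-1)·(-6)·(251) + (+1)·(-6)·(48) = -697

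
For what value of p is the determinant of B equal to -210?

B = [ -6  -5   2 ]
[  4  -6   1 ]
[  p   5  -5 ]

0

Expanding along the column containing p, det(B) is linear in p: det(B) = (7)·p + (-210).
Set (7)·p + (-210) = -210  ⇒  (7)·p = 0  ⇒  p = 0.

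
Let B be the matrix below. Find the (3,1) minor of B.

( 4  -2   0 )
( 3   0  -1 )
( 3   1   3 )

2

Delete row 3 and column 1; the remaining 2×2 submatrix is [-2 0; 0 -1].
Its determinant is (-2)·(-1) − 0·0 = 2.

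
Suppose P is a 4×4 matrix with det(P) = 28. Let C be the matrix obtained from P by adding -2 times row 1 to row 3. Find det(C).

det(C) = 28

Adding a multiple of one row to another leaves the determinant unchanged.
det(C) = (1)·(28) = 28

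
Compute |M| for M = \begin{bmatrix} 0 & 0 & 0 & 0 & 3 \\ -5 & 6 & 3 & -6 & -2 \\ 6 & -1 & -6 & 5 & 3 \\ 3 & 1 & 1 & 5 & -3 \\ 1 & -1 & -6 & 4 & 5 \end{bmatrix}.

-2724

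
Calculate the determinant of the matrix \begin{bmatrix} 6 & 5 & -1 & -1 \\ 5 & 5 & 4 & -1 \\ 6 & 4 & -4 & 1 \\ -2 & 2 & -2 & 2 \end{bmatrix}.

246

Expand along row 1:
  + (6) · M_11   where M_11 = det([5 4 -1; 4 -4 1; 2 -2 2]) = -54
  − (5) · M_12   where M_12 = det([5 4 -1; 6 -4 1; -2 -2 2]) = -66
  + (-1) · M_13   where M_13 = det([5 5 -1; 6 4 1; -2 2 2]) = -60
  − (-1) · M_14   where M_14 = det([5 5 4; 6 4 -4; -2 2 -2]) = 180
det = (+1)·(6)·(-54) + (-1)·(5)·(-66) + (+1)·(-1)·(-60) + (-1)·(-1)·(180) = 246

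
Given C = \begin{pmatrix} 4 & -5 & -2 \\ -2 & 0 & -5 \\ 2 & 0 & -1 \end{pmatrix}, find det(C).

Expand along column 2:
  − (-5) · |-2 -5; 2 -1| = −(-5)·(2 − (-10)) = 60

60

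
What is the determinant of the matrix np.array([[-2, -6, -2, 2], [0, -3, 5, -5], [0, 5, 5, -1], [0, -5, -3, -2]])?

Expand along column 1 (it has 3 zeros):
  + (-2) · M_11   where M_11 = det([-3 5 -5; 5 5 -1; -5 -3 -2]) = 64
det = (+1)·(-2)·(64) = -128

The determinant is -128.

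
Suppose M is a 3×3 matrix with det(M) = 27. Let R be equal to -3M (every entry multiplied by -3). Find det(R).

For a 3×3 matrix, det(-3M) = (-3)^3·det(M) = -27·det(M).
det(R) = (-27)·(27) = -729

The determinant is -729.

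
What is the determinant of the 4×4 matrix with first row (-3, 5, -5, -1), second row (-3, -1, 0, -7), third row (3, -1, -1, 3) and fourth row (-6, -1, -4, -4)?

The determinant is -546.

Expand along row 2 (it has 1 zero):
  − (-3) · M_21   where M_21 = det([5 -5 -1; -1 -1 3; -1 -4 -4]) = 112
  + (-1) · M_22   where M_22 = det([-3 -5 -1; 3 -1 3; -6 -4 -4]) = 0
  + (-7) · M_24   where M_24 = det([-3 5 -5; 3 -1 -1; -6 -1 -4]) = 126
det = (-1)·(-3)·(112) + (+1)·(-1)·(0) + (+1)·(-7)·(126) = -546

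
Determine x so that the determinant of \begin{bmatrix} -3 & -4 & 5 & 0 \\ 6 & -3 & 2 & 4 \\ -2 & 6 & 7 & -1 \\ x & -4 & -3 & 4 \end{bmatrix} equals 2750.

-5

Expanding along the row containing x, det(B) is linear in x: det(B) = (-225)·x + (1625).
Set (-225)·x + (1625) = 2750  ⇒  (-225)·x = 1125  ⇒  x = -5.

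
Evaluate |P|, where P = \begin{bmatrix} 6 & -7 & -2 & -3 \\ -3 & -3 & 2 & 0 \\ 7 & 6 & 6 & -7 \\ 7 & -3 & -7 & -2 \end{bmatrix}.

Expand along row 2 (it has 1 zero):
  − (-3) · M_21   where M_21 = det([-7 -2 -3; 6 6 -7; -3 -7 -2]) = 433
  + (-3) · M_22   where M_22 = det([6 -2 -3; 7 6 -7; 7 -7 -2]) = -23
  − (2) · M_23   where M_23 = det([6 -7 -3; 7 6 -7; 7 -3 -2]) = 236
det = (-1)·(-3)·(433) + (+1)·(-3)·(-23) + (-1)·(2)·(236) = 896

|P| = 896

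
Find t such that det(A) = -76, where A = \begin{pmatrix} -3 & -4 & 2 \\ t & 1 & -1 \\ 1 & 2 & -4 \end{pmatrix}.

7

Expanding along the column containing t, det(A) is linear in t: det(A) = (-12)·t + (8).
Set (-12)·t + (8) = -76  ⇒  (-12)·t = -84  ⇒  t = 7.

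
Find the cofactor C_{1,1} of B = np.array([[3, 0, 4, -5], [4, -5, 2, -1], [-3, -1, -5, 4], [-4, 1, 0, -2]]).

Delete row 1 and column 1; the remaining 3×3 submatrix is [-5 2 -1; -1 -5 4; 1 0 -2].
Its determinant is -51.
The cofactor carries sign (−1)^(1+1) = +1, so C_{1,1} = +(-51) = -51.

-51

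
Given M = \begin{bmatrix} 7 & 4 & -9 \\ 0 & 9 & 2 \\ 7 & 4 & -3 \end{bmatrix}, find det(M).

Expand along row 2:
  + 9 · |7 -9; 7 -3| = 9·(-21 − (-63)) = 378
  − 2 · |7 4; 7 4| = −2·(28 − 28) = 0
Sum: (378) + (0) = 378

det(M) = 378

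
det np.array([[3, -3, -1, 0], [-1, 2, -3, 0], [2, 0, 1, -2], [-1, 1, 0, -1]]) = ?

The determinant is -27.

Expand along column 4 (it has 2 zeros):
  − (-2) · M_34   where M_34 = det([3 -3 -1; -1 2 -3; -1 1 0]) = -1
  + (-1) · M_44   where M_44 = det([3 -3 -1; -1 2 -3; 2 0 1]) = 25
det = (-1)·(-2)·(-1) + (+1)·(-1)·(25) = -27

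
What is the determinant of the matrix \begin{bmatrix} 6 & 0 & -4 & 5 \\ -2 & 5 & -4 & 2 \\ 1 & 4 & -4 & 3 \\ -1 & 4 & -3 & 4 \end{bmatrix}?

Expand along row 1 (it has 1 zero):
  + (6) · M_11   where M_11 = det([5 -4 2; 4 -4 3; 4 -3 4]) = -11
  + (-4) · M_13   where M_13 = det([-2 5 2; 1 4 3; -1 4 4]) = -27
  − (5) · M_14   where M_14 = det([-2 5 -4; 1 4 -4; -1 4 -3]) = -5
det = (+1)·(6)·(-11) + (+1)·(-4)·(-27) + (-1)·(5)·(-5) = 67

The determinant is 67.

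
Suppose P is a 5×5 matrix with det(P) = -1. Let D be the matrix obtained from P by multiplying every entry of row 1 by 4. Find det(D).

Scaling one row by 4 multiplies the determinant by 4.
det(D) = (4)·(-1) = -4

det(D) = -4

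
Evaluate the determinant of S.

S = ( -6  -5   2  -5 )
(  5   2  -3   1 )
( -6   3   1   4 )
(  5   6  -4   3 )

The determinant is 175.

Expand along row 1:
  + (-6) · M_11   where M_11 = det([2 -3 1; 3 1 4; 6 -4 3]) = -25
  − (-5) · M_12   where M_12 = det([5 -3 1; -6 1 4; 5 -4 3]) = 0
  + (2) · M_13   where M_13 = det([5 2 1; -6 3 4; 5 6 3]) = -50
  − (-5) · M_14   where M_14 = det([5 2 -3; -6 3 1; 5 6 -4]) = 25
det = (+1)·(-6)·(-25) + (-1)·(-5)·(0) + (+1)·(2)·(-50) + (-1)·(-5)·(25) = 175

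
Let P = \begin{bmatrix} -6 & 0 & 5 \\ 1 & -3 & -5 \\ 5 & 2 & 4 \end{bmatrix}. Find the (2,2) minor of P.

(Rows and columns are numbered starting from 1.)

Delete row 2 and column 2; the remaining 2×2 submatrix is [-6 5; 5 4].
Its determinant is (-6)·4 − 5·5 = -49.

-49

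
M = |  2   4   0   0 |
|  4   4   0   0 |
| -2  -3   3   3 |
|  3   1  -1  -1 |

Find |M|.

M is block lower-triangular with a 2×2 block and a 2×2 block on the diagonal, so its determinant equals the product of the determinants of the diagonal blocks.
det of the 2×2 block = -8
det of the 2×2 block = 0
det = (-8)·(0) = 0

det(M) = 0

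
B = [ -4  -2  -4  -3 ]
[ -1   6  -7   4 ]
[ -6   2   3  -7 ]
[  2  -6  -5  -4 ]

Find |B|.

Expand along row 1:
  + (-4) · M_11   where M_11 = det([6 -7 4; 2 3 -7; -6 -5 -4]) = -600
  − (-2) · M_12   where M_12 = det([-1 -7 4; -6 3 -7; 2 -5 -4]) = 409
  + (-4) · M_13   where M_13 = det([-1 6 4; -6 2 -7; 2 -6 -4]) = -50
  − (-3) · M_14   where M_14 = det([-1 6 -7; -6 2 3; 2 -6 -5]) = -376
det = (+1)·(-4)·(-600) + (-1)·(-2)·(409) + (+1)·(-4)·(-50) + (-1)·(-3)·(-376) = 2290

The determinant is 2290.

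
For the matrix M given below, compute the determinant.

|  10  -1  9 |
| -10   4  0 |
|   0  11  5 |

Expand along row 2:
  − (-10) · |-1 9; 11 5| = −(-10)·(-5 − 99) = -1040
  + 4 · |10 9; 0 5| = 4·(50 − 0) = 200
Sum: (-1040) + (200) = -840

det(M) = -840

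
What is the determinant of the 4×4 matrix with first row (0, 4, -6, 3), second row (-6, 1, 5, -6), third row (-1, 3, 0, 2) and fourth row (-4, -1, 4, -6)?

-23

Expand along row 1 (it has 1 zero):
  − (4) · M_12   where M_12 = det([-6 5 -6; -1 0 2; -4 4 -6]) = 2
  + (-6) · M_13   where M_13 = det([-6 1 -6; -1 3 2; -4 -1 -6]) = 4
  − (3) · M_14   where M_14 = det([-6 1 5; -1 3 0; -4 -1 4]) = -3
det = (-1)·(4)·(2) + (+1)·(-6)·(4) + (-1)·(3)·(-3) = -23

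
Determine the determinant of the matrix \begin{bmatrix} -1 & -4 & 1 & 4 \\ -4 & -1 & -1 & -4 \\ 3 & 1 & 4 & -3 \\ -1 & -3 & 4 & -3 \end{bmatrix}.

Expand along row 1:
  + (-1) · M_11   where M_11 = det([-1 -1 -4; 1 4 -3; -3 4 -3]) = -76
  − (-4) · M_12   where M_12 = det([-4 -1 -4; 3 4 -3; -1 4 -3]) = -76
  + (1) · M_13   where M_13 = det([-4 -1 -4; 3 1 -3; -1 -3 -3]) = 68
  − (4) · M_14   where M_14 = det([-4 -1 -1; 3 1 4; -1 -3 4]) = -40
det = (+1)·(-1)·(-76) + (-1)·(-4)·(-76) + (+1)·(1)·(68) + (-1)·(4)·(-40) = 0

0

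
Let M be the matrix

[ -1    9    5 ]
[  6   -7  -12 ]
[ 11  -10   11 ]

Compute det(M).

Expand along row 1:
  + (-1) · |-7 -12; -10 11| = (-1)·(-77 − 120) = 197
  − 9 · |6 -12; 11 11| = −9·(66 − (-132)) = -1782
  + 5 · |6 -7; 11 -10| = 5·(-60 − (-77)) = 85
Sum: (197) + (-1782) + (85) = -1500

det(M) = -1500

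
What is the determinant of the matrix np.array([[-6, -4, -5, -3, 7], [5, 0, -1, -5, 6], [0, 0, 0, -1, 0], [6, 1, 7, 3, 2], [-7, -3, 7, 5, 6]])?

Expand along row 3 (it has 4 zeros):
  − (-1) · M_34   where M_34 = det([-6 -4 -5 7; 5 0 -1 6; 6 1 7 2; -7 -3 7 6]) = 837
det = (-1)·(-1)·(837) = 837

The determinant is 837.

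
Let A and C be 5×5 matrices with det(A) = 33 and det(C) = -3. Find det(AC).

|AC| = -99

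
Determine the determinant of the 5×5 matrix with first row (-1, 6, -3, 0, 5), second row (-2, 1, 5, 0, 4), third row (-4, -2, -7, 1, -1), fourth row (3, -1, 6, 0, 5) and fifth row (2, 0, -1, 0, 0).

58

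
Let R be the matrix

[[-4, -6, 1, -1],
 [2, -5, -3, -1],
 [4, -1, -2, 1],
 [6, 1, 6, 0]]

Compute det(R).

The determinant is -420.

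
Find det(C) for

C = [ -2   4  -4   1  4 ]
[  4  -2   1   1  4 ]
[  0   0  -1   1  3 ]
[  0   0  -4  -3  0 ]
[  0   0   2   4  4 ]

C is block upper-triangular with a 2×2 block and a 3×3 block on the diagonal, so its determinant equals the product of the determinants of the diagonal blocks.
det of the 2×2 block = -12
det of the 3×3 block = -2
det = (-12)·(-2) = 24

24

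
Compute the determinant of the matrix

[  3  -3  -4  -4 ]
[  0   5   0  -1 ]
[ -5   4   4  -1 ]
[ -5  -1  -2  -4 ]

-548

Expand along row 2 (it has 2 zeros):
  + (5) · M_22   where M_22 = det([3 -4 -4; -5 4 -1; -5 -2 -4]) = -114
  + (-1) · M_24   where M_24 = det([3 -3 -4; -5 4 4; -5 -1 -2]) = -22
det = (+1)·(5)·(-114) + (+1)·(-1)·(-22) = -548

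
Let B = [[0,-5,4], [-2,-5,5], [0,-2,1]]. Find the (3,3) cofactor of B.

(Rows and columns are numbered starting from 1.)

Delete row 3 and column 3; the remaining 2×2 submatrix is [0 -5; -2 -5].
Its determinant is 0·(-5) − (-5)·(-2) = -10.
The cofactor carries sign (−1)^(3+3) = +1, so C_{3,3} = +(-10) = -10.

The cofactor is -10.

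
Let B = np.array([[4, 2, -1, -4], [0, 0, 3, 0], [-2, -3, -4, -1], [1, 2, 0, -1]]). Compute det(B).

|B| = -54

Expand along row 2 (it has 3 zeros):
  − (3) · M_23   where M_23 = det([4 2 -4; -2 -3 -1; 1 2 -1]) = 18
det = (-1)·(3)·(18) = -54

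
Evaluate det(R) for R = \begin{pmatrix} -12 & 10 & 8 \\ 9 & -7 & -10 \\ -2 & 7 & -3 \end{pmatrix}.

-230

Expand along row 1:
  + (-12) · |-7 -10; 7 -3| = (-12)·(21 − (-70)) = -1092
  − 10 · |9 -10; -2 -3| = −10·(-27 − 20) = 470
  + 8 · |9 -7; -2 7| = 8·(63 − 14) = 392
Sum: (-1092) + (470) + (392) = -230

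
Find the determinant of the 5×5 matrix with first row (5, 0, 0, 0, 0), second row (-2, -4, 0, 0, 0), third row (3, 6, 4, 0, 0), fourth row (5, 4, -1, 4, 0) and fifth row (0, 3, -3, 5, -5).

The matrix is lower triangular, so the determinant is the product of the diagonal entries:
det = (5) · (-4) · (4) · (4) · (-5) = 1600

1600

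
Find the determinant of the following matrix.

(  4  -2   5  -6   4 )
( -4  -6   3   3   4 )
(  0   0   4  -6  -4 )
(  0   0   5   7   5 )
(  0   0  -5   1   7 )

-12032

The matrix is block upper-triangular with a 2×2 block and a 3×3 block on the diagonal, so its determinant equals the product of the determinants of the diagonal blocks.
det of the 2×2 block = -32
det of the 3×3 block = 376
det = (-32)·(376) = -12032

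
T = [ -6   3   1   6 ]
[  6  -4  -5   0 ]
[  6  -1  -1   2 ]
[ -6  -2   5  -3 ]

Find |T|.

Expand along row 2 (it has 1 zero):
  − (6) · M_21   where M_21 = det([3 1 6; -1 -1 2; -2 5 -3]) = -70
  + (-4) · M_22   where M_22 = det([-6 1 6; 6 -1 2; -6 5 -3]) = 192
  − (-5) · M_23   where M_23 = det([-6 3 6; 6 -1 2; -6 -2 -3]) = -132
det = (-1)·(6)·(-70) + (+1)·(-4)·(192) + (-1)·(-5)·(-132) = -1008

-1008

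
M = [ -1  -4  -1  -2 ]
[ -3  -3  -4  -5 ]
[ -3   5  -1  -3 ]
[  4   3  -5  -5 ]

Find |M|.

Expand along row 1:
  + (-1) · M_11   where M_11 = det([-3 -4 -5; 5 -1 -3; 3 -5 -5]) = 76
  − (-4) · M_12   where M_12 = det([-3 -4 -5; -3 -1 -3; 4 -5 -5]) = 43
  + (-1) · M_13   where M_13 = det([-3 -3 -5; -3 5 -3; 4 3 -5]) = 274
  − (-2) · M_14   where M_14 = det([-3 -3 -4; -3 5 -1; 4 3 -5]) = 239
det = (+1)·(-1)·(76) + (-1)·(-4)·(43) + (+1)·(-1)·(274) + (-1)·(-2)·(239) = 300

det(M) = 300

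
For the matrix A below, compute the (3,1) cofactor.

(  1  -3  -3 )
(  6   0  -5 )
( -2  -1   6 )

The cofactor is 15.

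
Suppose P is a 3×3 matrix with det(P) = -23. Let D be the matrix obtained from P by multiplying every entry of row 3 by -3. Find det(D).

|D| = 69

Scaling one row by -3 multiplies the determinant by -3.
det(D) = (-3)·(-23) = 69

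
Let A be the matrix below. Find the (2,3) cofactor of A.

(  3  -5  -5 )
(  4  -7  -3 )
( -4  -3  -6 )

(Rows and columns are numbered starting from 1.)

Delete row 2 and column 3; the remaining 2×2 submatrix is [3 -5; -4 -3].
Its determinant is 3·(-3) − (-5)·(-4) = -29.
The cofactor carries sign (−1)^(2+3) = −1, so C_{2,3} = −(-29) = 29.

29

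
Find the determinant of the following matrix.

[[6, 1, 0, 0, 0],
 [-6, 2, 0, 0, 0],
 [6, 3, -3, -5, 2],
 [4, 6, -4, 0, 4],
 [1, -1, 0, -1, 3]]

The matrix is block lower-triangular with a 2×2 block and a 3×3 block on the diagonal, so its determinant equals the product of the determinants of the diagonal blocks.
det of the 2×2 block = 18
det of the 3×3 block = -64
det = (18)·(-64) = -1152

The determinant is -1152.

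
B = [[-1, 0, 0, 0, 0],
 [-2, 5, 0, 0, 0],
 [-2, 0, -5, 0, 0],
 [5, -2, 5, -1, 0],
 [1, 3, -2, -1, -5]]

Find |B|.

B is lower triangular, so det(B) is the product of the diagonal entries:
det = (-1) · (5) · (-5) · (-1) · (-5) = 125

The determinant is 125.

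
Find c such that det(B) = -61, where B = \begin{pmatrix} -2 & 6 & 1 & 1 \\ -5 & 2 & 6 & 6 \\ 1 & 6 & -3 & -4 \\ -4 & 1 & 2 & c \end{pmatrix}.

Expanding along the column containing c, det(B) is linear in c: det(B) = (-2)·c + (-73).
Set (-2)·c + (-73) = -61  ⇒  (-2)·c = 12  ⇒  c = -6.

-6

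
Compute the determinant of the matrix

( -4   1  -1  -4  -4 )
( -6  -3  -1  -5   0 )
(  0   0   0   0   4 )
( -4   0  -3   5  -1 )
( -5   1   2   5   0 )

Expand along row 3 (it has 4 zeros):
  + (4) · M_35   where M_35 = det([-4 1 -1 -4; -6 -3 -1 -5; -4 0 -3 5; -5 1 2 5]) = -887
det = (+1)·(4)·(-887) = -3548

-3548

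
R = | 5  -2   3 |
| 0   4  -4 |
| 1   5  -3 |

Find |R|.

Expand along row 2:
  + 4 · |5 3; 1 -3| = 4·(-15 − 3) = -72
  − (-4) · |5 -2; 1 5| = −(-4)·(25 − (-2)) = 108
Sum: (-72) + (108) = 36

36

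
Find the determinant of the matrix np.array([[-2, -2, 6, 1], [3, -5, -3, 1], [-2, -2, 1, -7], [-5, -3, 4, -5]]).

-666

Expand along row 1:
  + (-2) · M_11   where M_11 = det([-5 -3 1; -2 1 -7; -3 4 -5]) = -153
  − (-2) · M_12   where M_12 = det([3 -3 1; -2 1 -7; -5 4 -5]) = -9
  + (6) · M_13   where M_13 = det([3 -5 1; -2 -2 -7; -5 -3 -5]) = -162
  − (1) · M_14   where M_14 = det([3 -5 -3; -2 -2 1; -5 -3 4]) = -18
det = (+1)·(-2)·(-153) + (-1)·(-2)·(-9) + (+1)·(6)·(-162) + (-1)·(1)·(-18) = -666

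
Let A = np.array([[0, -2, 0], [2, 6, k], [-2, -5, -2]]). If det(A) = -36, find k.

k = -7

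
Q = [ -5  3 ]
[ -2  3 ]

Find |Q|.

-9

det(Q) = (-5)·3 − 3·(-2) = -15 − (-6) = -9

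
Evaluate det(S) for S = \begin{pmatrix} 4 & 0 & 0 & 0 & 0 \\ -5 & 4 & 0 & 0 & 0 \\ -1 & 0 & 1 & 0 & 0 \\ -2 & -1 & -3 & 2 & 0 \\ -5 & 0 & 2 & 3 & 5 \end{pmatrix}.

det(S) = 160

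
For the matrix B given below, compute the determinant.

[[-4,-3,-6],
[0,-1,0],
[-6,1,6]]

Expand along row 2:
  + (-1) · |-4 -6; -6 6| = (-1)·(-24 − 36) = 60

60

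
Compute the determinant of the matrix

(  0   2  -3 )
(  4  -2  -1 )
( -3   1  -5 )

Expand along column 1:
  − 4 · |2 -3; 1 -5| = −4·(-10 − (-3)) = 28
  + (-3) · |2 -3; -2 -1| = (-3)·(-2 − 6) = 24
Sum: (28) + (24) = 52

52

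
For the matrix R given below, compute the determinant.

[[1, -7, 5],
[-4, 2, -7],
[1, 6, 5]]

|R| = -169

Expand along row 1:
  + 1 · |2 -7; 6 5| = 1·(10 − (-42)) = 52
  − (-7) · |-4 -7; 1 5| = −(-7)·(-20 − (-7)) = -91
  + 5 · |-4 2; 1 6| = 5·(-24 − 2) = -130
Sum: (52) + (-91) + (-130) = -169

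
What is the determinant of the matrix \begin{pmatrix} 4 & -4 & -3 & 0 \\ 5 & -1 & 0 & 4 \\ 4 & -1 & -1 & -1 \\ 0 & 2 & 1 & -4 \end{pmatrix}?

The determinant is 22.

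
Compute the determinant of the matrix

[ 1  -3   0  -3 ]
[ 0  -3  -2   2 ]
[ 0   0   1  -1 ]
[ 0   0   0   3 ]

The matrix is upper triangular, so the determinant is the product of the diagonal entries:
det = (1) · (-3) · (1) · (3) = -9

The determinant is -9.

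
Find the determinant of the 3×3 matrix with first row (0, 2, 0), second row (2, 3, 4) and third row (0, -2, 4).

Expand along column 1:
  − 2 · |2 0; -2 4| = −2·(8 − 0) = -16

-16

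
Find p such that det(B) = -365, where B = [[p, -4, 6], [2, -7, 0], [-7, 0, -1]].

p = -9

Expanding along the row containing p, det(B) is linear in p: det(B) = (7)·p + (-302).
Set (7)·p + (-302) = -365  ⇒  (7)·p = -63  ⇒  p = -9.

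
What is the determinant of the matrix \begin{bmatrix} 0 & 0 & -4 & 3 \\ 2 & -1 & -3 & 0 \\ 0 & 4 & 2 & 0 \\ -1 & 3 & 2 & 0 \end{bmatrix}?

Expand along column 4 (it has 3 zeros):
  − (3) · M_14   where M_14 = det([2 -1 -3; 0 4 2; -1 3 2]) = -6
det = (-1)·(3)·(-6) = 18

18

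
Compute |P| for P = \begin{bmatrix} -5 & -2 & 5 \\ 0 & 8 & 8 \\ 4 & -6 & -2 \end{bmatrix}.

det(P) = -384

Expand along column 1:
  + (-5) · |8 8; -6 -2| = (-5)·(-16 − (-48)) = -160
  + 4 · |-2 5; 8 8| = 4·(-16 − 40) = -224
Sum: (-160) + (-224) = -384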